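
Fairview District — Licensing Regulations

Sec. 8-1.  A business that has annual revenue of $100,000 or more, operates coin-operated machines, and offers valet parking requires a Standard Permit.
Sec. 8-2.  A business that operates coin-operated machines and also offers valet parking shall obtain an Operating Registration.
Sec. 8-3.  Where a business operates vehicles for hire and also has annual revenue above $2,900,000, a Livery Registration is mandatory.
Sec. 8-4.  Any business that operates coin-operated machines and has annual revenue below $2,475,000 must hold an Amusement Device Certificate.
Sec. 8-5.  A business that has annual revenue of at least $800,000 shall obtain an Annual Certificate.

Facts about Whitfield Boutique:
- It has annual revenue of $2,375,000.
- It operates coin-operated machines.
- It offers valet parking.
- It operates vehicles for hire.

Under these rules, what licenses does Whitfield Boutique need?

Amusement Device Certificate, Annual Certificate, Operating Registration, Standard Permit

Sec. 8-1. revenue $2,375,000 ≥ $100,000; operates coin-operated machines; offers valet parking → Standard Permit required.
Sec. 8-2. operates coin-operated machines; offers valet parking → Operating Registration required.
Sec. 8-3. operates vehicles for hire; revenue $2,375,000 ≤ $2,900,000 → Livery Registration not required.
Sec. 8-4. operates coin-operated machines; revenue $2,375,000 < $2,475,000 → Amusement Device Certificate required.
Sec. 8-5. revenue $2,375,000 ≥ $800,000 → Annual Certificate required.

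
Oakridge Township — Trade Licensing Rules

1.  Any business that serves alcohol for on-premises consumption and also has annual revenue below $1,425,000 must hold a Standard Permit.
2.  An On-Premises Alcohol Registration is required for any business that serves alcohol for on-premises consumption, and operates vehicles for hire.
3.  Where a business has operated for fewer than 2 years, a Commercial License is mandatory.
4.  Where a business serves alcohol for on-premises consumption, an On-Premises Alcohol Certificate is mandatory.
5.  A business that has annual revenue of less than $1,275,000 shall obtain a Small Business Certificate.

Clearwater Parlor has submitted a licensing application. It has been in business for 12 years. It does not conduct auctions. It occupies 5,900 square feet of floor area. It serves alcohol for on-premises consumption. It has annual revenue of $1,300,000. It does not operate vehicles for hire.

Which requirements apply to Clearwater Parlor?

1. serves alcohol for on-premises consumption; revenue $1,300,000 < $1,425,000 → Standard Permit required.
2. serves alcohol for on-premises consumption; does not operate vehicles for hire → On-Premises Alcohol Registration not required.
3. years in business 12 ≥ 2 → Commercial License not required.
4. serves alcohol for on-premises consumption → On-Premises Alcohol Certificate required.
5. revenue $1,300,000 ≥ $1,275,000 → Small Business Certificate not required.

On-Premises Alcohol Certificate, Standard Permit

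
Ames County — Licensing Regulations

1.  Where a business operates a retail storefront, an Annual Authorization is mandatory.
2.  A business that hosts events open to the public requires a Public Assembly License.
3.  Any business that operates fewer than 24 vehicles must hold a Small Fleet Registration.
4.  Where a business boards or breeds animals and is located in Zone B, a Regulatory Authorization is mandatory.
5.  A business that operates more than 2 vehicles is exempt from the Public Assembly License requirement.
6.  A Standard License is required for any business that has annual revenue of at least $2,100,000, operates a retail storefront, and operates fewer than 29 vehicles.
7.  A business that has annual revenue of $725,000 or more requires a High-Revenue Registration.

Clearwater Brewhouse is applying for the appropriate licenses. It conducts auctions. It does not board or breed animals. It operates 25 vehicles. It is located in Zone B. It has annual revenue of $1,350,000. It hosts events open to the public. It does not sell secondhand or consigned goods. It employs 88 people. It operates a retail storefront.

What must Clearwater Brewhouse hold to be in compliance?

Annual Authorization, High-Revenue Registration

1. operates a retail storefront → Annual Authorization required.
2. hosts events open to the public → Public Assembly License required.
3. vehicles 25 ≥ 24 → Small Fleet Registration not required.
4. does not board or breed animals; is located in Zone B → Regulatory Authorization not required.
5. vehicles 25 > 2 → exempt from Public Assembly License.
6. revenue $1,350,000 < $2,100,000; operates a retail storefront; vehicles 25 < 29 → Standard License not required.
7. revenue $1,350,000 ≥ $725,000 → High-Revenue Registration required.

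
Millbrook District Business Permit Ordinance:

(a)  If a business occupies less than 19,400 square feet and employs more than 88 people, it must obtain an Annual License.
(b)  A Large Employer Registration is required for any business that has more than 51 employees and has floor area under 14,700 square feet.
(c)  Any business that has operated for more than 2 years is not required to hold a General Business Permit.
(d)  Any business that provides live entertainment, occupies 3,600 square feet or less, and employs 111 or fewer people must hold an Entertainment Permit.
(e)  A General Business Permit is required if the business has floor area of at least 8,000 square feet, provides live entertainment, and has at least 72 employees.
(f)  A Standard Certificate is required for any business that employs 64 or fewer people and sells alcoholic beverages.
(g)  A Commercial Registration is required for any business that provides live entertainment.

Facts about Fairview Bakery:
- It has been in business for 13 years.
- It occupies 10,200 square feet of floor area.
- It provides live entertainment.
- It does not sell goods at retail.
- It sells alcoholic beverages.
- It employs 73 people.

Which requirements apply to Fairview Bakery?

(a) floor area 10,200 square feet < 19,400 square feet; employees 73 ≤ 88 → Annual License not required.
(b) employees 73 > 51; floor area 10,200 square feet < 14,700 square feet → Large Employer Registration required.
(c) years in business 13 > 2 → exempt from General Business Permit.
(d) provides live entertainment; floor area 10,200 square feet > 3,600 square feet; employees 73 ≤ 111 → Entertainment Permit not required.
(e) floor area 10,200 square feet ≥ 8,000 square feet; provides live entertainment; employees 73 ≥ 72 → General Business Permit required.
(f) employees 73 > 64; sells alcoholic beverages → Standard Certificate not required.
(g) provides live entertainment → Commercial Registration required.

Commercial Registration, Large Employer Registration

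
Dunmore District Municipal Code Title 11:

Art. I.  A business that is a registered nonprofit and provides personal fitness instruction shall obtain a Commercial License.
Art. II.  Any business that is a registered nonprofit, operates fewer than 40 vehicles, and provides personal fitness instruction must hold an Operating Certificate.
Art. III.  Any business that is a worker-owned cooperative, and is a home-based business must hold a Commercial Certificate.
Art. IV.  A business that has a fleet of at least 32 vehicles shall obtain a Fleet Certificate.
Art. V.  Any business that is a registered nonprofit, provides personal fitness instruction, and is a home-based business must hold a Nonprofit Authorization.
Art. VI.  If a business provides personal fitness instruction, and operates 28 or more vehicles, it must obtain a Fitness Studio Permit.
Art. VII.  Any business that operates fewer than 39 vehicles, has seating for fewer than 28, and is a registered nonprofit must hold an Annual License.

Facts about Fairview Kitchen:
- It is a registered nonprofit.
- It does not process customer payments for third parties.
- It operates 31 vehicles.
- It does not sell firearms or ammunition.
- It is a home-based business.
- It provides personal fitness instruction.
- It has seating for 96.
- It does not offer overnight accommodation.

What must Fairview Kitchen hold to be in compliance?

Art. I. is a registered nonprofit; provides personal fitness instruction → Commercial License required.
Art. II. is a registered nonprofit; vehicles 31 < 40; provides personal fitness instruction → Operating Certificate required.
Art. III. is a registered nonprofit (not: is a worker-owned cooperative); is a home-based business → Commercial Certificate not required.
Art. IV. vehicles 31 < 32 → Fleet Certificate not required.
Art. V. is a registered nonprofit; provides personal fitness instruction; is a home-based business → Nonprofit Authorization required.
Art. VI. provides personal fitness instruction; vehicles 31 ≥ 28 → Fitness Studio Permit required.
Art. VII. vehicles 31 < 39; seating 96 ≥ 28; is a registered nonprofit → Annual License not required.

Commercial License, Fitness Studio Permit, Nonprofit Authorization, Operating Certificate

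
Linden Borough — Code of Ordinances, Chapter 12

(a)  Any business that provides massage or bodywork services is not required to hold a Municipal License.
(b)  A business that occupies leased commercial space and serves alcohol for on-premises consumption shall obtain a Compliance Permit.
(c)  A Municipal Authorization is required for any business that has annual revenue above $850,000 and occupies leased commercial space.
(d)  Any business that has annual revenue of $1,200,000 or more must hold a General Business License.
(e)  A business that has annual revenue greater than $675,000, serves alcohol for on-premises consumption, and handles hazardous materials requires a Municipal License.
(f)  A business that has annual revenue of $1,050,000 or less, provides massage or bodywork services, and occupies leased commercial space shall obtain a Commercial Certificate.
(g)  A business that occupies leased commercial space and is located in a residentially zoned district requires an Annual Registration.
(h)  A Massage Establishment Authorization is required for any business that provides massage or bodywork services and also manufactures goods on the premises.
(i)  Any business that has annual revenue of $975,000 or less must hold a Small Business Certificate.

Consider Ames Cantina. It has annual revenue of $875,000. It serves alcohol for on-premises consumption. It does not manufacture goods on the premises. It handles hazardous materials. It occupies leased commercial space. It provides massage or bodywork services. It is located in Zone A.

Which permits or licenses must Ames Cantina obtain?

(a) provides massage or bodywork services → exempt from Municipal License.
(b) occupies leased commercial space; serves alcohol for on-premises consumption → Compliance Permit required.
(c) revenue $875,000 > $850,000; occupies leased commercial space → Municipal Authorization required.
(d) revenue $875,000 < $1,200,000 → General Business License not required.
(e) revenue $875,000 > $675,000; serves alcohol for on-premises consumption; handles hazardous materials → Municipal License required.
(f) revenue $875,000 ≤ $1,050,000; provides massage or bodywork services; occupies leased commercial space → Commercial Certificate required.
(g) occupies leased commercial space; is located in Zone A (not: is located in a residentially zoned district) → Annual Registration not required.
(h) provides massage or bodywork services; does not manufacture goods on the premises → Massage Establishment Authorization not required.
(i) revenue $875,000 ≤ $975,000 → Small Business Certificate required.

Commercial Certificate, Compliance Permit, Municipal Authorization, Small Business Certificate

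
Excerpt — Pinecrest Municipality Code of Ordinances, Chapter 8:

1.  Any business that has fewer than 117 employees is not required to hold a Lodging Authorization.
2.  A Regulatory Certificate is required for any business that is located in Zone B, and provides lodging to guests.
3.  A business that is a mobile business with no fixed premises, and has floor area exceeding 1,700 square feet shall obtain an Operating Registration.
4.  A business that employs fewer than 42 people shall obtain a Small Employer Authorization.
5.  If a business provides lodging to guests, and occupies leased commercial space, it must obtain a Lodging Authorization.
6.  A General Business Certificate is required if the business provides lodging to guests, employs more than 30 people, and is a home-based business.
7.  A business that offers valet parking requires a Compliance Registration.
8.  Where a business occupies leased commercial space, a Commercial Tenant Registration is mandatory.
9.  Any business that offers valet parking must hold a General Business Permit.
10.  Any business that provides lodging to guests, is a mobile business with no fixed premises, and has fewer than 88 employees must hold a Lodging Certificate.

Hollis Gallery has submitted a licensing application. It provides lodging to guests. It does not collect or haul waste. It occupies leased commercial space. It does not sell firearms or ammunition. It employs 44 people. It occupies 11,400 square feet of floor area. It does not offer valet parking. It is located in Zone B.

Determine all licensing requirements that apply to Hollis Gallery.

1. employees 44 < 117 → exempt from Lodging Authorization.
2. is located in Zone B; provides lodging to guests → Regulatory Certificate required.
3. occupies leased commercial space (not: is a mobile business with no fixed premises); floor area 11,400 square feet > 1,700 square feet → Operating Registration not required.
4. employees 44 ≥ 42 → Small Employer Authorization not required.
5. provides lodging to guests; occupies leased commercial space → Lodging Authorization required.
6. provides lodging to guests; employees 44 > 30; occupies leased commercial space (not: is a home-based business) → General Business Certificate not required.
7. does not offer valet parking → Compliance Registration not required.
8. occupies leased commercial space → Commercial Tenant Registration required.
9. does not offer valet parking → General Business Permit not required.
10. provides lodging to guests; occupies leased commercial space (not: is a mobile business with no fixed premises); employees 44 < 88 → Lodging Certificate not required.

Commercial Tenant Registration, Regulatory Certificate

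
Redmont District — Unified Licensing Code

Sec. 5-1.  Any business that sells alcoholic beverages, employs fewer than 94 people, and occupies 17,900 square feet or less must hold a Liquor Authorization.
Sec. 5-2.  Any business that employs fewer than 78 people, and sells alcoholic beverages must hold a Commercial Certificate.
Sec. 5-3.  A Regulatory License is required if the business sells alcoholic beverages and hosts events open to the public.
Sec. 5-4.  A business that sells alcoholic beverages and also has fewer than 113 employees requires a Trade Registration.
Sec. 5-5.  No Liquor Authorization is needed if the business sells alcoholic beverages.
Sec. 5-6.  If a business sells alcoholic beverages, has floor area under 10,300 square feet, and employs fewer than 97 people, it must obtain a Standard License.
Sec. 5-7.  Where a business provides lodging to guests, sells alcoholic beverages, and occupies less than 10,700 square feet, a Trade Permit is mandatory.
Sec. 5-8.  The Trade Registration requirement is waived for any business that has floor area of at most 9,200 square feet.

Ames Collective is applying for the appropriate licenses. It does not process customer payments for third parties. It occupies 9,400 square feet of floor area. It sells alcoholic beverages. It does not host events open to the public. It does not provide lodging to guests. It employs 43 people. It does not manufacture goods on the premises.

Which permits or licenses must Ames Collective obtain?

Sec. 5-1. sells alcoholic beverages; employees 43 < 94; floor area 9,400 square feet ≤ 17,900 square feet → Liquor Authorization required.
Sec. 5-2. employees 43 < 78; sells alcoholic beverages → Commercial Certificate required.
Sec. 5-3. sells alcoholic beverages; does not host events open to the public → Regulatory License not required.
Sec. 5-4. sells alcoholic beverages; employees 43 < 113 → Trade Registration required.
Sec. 5-5. sells alcoholic beverages → exempt from Liquor Authorization.
Sec. 5-6. sells alcoholic beverages; floor area 9,400 square feet < 10,300 square feet; employees 43 < 97 → Standard License required.
Sec. 5-7. does not provide lodging to guests; sells alcoholic beverages; floor area 9,400 square feet < 10,700 square feet → Trade Permit not required.
Sec. 5-8. floor area 9,400 square feet > 9,200 square feet → Trade Registration exemption does not apply.

Commercial Certificate, Standard License, Trade Registration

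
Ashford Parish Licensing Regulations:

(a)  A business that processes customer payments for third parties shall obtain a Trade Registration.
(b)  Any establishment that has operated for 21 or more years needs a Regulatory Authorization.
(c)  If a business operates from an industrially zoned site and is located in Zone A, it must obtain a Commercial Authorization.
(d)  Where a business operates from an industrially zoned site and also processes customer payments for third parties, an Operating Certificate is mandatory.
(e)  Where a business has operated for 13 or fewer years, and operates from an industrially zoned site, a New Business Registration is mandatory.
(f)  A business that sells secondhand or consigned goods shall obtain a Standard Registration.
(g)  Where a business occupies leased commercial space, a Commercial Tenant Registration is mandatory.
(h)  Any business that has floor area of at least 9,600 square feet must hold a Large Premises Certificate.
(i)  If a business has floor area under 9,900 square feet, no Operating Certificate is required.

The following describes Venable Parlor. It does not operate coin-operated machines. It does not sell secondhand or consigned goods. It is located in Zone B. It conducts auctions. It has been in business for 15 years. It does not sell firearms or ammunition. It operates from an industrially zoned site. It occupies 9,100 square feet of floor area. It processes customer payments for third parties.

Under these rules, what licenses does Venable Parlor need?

(a) processes customer payments for third parties → Trade Registration required.
(b) years in business 15 < 21 → Regulatory Authorization not required.
(c) operates from an industrially zoned site; is located in Zone B (not: is located in Zone A) → Commercial Authorization not required.
(d) operates from an industrially zoned site; processes customer payments for third parties → Operating Certificate required.
(e) years in business 15 > 13; operates from an industrially zoned site → New Business Registration not required.
(f) does not sell secondhand or consigned goods → Standard Registration not required.
(g) operates from an industrially zoned site (not: occupies leased commercial space) → Commercial Tenant Registration not required.
(h) floor area 9,100 square feet < 9,600 square feet → Large Premises Certificate not required.
(i) floor area 9,100 square feet < 9,900 square feet → exempt from Operating Certificate.

Trade Registration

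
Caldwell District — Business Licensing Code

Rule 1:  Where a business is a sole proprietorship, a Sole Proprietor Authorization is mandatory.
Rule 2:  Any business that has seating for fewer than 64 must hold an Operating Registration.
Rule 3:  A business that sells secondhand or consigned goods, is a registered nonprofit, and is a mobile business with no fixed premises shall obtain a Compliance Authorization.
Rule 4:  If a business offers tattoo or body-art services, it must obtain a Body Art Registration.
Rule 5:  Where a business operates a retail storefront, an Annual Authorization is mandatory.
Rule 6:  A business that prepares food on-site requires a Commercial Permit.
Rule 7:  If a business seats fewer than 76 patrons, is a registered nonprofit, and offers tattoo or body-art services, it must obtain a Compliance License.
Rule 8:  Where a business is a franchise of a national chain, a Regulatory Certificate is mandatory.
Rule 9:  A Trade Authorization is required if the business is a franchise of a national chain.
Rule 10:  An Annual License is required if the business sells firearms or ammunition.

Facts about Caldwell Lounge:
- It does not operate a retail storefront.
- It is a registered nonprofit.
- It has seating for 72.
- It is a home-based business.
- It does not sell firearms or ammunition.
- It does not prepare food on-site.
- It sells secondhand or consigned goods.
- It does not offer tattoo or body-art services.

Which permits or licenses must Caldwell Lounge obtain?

Rule 1: is a registered nonprofit (not: is a sole proprietorship) → Sole Proprietor Authorization not required.
Rule 2: seating 72 ≥ 64 → Operating Registration not required.
Rule 3: sells secondhand or consigned goods; is a registered nonprofit; is a home-based business (not: is a mobile business with no fixed premises) → Compliance Authorization not required.
Rule 4: does not offer tattoo or body-art services → Body Art Registration not required.
Rule 5: does not operate a retail storefront → Annual Authorization not required.
Rule 6: does not prepare food on-site → Commercial Permit not required.
Rule 7: seating 72 < 76; is a registered nonprofit; does not offer tattoo or body-art services → Compliance License not required.
Rule 8: is a registered nonprofit (not: is a franchise of a national chain) → Regulatory Certificate not required.
Rule 9: is a registered nonprofit (not: is a franchise of a national chain) → Trade Authorization not required.
Rule 10: does not sell firearms or ammunition → Annual License not required.

None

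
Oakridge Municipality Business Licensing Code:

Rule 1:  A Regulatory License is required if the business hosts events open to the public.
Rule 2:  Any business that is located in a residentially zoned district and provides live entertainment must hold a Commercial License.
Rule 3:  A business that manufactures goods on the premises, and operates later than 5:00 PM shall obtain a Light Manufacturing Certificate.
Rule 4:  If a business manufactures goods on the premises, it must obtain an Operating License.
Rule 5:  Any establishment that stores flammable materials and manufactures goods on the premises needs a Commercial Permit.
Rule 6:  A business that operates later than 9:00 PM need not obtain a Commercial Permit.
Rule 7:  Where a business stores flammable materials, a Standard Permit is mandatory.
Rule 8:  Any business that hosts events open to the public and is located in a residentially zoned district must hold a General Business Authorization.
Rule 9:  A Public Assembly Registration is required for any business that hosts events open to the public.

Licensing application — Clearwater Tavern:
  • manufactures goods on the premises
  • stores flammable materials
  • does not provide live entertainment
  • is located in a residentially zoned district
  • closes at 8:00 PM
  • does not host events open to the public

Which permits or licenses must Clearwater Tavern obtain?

Commercial Permit, Light Manufacturing Certificate, Operating License, Standard Permit

Rule 1: does not host events open to the public → Regulatory License not required.
Rule 2: is located in a residentially zoned district; does not provide live entertainment → Commercial License not required.
Rule 3: manufactures goods on the premises; closes 8:00 PM, after 5:00 PM → Light Manufacturing Certificate required.
Rule 4: manufactures goods on the premises → Operating License required.
Rule 5: stores flammable materials; manufactures goods on the premises → Commercial Permit required.
Rule 6: closes 8:00 PM, at/before 9:00 PM → Commercial Permit exemption does not apply.
Rule 7: stores flammable materials → Standard Permit required.
Rule 8: does not host events open to the public; is located in a residentially zoned district → General Business Authorization not required.
Rule 9: does not host events open to the public → Public Assembly Registration not required.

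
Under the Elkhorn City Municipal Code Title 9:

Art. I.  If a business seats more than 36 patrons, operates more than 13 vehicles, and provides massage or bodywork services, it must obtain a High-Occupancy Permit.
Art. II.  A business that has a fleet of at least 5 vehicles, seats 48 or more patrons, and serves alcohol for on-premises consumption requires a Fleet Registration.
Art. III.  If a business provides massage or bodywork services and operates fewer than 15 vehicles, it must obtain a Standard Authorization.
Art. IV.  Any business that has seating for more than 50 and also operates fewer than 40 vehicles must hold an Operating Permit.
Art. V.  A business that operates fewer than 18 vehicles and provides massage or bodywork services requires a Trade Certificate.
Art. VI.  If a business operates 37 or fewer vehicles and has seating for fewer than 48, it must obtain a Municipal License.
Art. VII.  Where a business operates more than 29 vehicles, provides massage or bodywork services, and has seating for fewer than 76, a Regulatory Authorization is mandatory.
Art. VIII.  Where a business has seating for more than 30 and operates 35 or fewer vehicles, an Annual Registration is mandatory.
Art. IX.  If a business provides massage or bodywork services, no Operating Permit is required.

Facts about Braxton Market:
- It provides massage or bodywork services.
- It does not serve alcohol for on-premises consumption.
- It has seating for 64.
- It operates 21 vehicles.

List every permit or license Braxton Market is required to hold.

Annual Registration, High-Occupancy Permit

Art. I. seating 64 > 36; vehicles 21 > 13; provides massage or bodywork services → High-Occupancy Permit required.
Art. II. vehicles 21 ≥ 5; seating 64 ≥ 48; does not serve alcohol for on-premises consumption → Fleet Registration not required.
Art. III. provides massage or bodywork services; vehicles 21 ≥ 15 → Standard Authorization not required.
Art. IV. seating 64 > 50; vehicles 21 < 40 → Operating Permit required.
Art. V. vehicles 21 ≥ 18; provides massage or bodywork services → Trade Certificate not required.
Art. VI. vehicles 21 ≤ 37; seating 64 ≥ 48 → Municipal License not required.
Art. VII. vehicles 21 ≤ 29; provides massage or bodywork services; seating 64 < 76 → Regulatory Authorization not required.
Art. VIII. seating 64 > 30; vehicles 21 ≤ 35 → Annual Registration required.
Art. IX. provides massage or bodywork services → exempt from Operating Permit.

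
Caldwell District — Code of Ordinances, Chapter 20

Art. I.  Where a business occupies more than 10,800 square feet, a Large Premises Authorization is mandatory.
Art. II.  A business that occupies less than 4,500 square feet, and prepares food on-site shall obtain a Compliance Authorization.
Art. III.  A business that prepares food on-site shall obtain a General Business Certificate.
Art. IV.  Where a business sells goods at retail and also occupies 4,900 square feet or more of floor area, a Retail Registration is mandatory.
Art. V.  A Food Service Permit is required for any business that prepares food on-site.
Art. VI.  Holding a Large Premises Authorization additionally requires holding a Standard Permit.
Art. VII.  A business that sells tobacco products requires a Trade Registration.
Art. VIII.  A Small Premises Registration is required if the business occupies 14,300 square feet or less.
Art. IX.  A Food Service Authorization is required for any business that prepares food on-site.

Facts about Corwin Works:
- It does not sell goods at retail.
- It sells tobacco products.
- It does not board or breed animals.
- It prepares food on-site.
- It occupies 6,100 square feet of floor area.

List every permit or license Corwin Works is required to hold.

Food Service Authorization, Food Service Permit, General Business Certificate, Small Premises Registration, Trade Registration

Art. I. floor area 6,100 square feet ≤ 10,800 square feet → Large Premises Authorization not required.
Art. II. floor area 6,100 square feet ≥ 4,500 square feet; prepares food on-site → Compliance Authorization not required.
Art. III. prepares food on-site → General Business Certificate required.
Art. IV. does not sell goods at retail; floor area 6,100 square feet ≥ 4,900 square feet → Retail Registration not required.
Art. V. prepares food on-site → Food Service Permit required.
Art. VI. Large Premises Authorization is not required → no effect.
Art. VII. sells tobacco products → Trade Registration required.
Art. VIII. floor area 6,100 square feet ≤ 14,300 square feet → Small Premises Registration required.
Art. IX. prepares food on-site → Food Service Authorization required.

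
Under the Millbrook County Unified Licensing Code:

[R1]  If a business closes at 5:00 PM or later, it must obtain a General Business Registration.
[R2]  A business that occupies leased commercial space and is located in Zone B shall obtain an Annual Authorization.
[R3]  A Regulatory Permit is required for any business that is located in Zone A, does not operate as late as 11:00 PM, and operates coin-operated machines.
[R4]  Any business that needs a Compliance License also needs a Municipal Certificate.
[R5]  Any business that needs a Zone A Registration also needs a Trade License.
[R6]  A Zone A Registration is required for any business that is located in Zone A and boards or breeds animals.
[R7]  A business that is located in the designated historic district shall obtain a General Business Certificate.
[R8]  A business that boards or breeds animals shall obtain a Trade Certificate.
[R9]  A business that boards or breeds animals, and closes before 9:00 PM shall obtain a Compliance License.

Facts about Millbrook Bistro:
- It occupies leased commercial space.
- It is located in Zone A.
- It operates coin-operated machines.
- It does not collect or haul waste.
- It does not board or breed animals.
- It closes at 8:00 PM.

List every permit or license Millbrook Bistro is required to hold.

General Business Registration, Regulatory Permit

[R1] closes 8:00 PM, after 5:00 PM → General Business Registration required.
[R2] occupies leased commercial space; is located in Zone A (not: is located in Zone B) → Annual Authorization not required.
[R3] is located in Zone A; closes 8:00 PM, at/before 11:00 PM; operates coin-operated machines → Regulatory Permit required.
[R4] Compliance License is not required → no effect.
[R5] Zone A Registration is not required → no effect.
[R6] is located in Zone A; does not board or breed animals → Zone A Registration not required.
[R7] is located in Zone A (not: is located in the designated historic district) → General Business Certificate not required.
[R8] does not board or breed animals → Trade Certificate not required.
[R9] does not board or breed animals; closes 8:00 PM, at/before 9:00 PM → Compliance License not required.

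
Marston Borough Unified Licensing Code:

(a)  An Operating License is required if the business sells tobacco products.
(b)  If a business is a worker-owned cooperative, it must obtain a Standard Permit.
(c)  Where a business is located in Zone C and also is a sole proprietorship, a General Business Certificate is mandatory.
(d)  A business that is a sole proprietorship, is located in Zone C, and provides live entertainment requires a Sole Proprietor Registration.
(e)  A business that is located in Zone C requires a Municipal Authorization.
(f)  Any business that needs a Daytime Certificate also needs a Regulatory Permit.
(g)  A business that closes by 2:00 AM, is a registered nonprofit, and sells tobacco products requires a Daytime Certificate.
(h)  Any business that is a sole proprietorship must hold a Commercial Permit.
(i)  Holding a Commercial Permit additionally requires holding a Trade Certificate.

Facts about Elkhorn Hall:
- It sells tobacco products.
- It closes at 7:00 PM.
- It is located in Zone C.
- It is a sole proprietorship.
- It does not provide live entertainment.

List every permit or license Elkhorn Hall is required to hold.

Commercial Permit, General Business Certificate, Municipal Authorization, Operating License, Trade Certificate

(a) sells tobacco products → Operating License required.
(b) is a sole proprietorship (not: is a worker-owned cooperative) → Standard Permit not required.
(c) is located in Zone C; is a sole proprietorship → General Business Certificate required.
(d) is a sole proprietorship; is located in Zone C; does not provide live entertainment → Sole Proprietor Registration not required.
(e) is located in Zone C → Municipal Authorization required.
(f) Daytime Certificate is not required → no effect.
(g) closes 7:00 PM, at/before 2:00 AM; is a sole proprietorship (not: is a registered nonprofit); sells tobacco products → Daytime Certificate not required.
(h) is a sole proprietorship → Commercial Permit required.
(i) Commercial Permit is required → Trade Certificate also required.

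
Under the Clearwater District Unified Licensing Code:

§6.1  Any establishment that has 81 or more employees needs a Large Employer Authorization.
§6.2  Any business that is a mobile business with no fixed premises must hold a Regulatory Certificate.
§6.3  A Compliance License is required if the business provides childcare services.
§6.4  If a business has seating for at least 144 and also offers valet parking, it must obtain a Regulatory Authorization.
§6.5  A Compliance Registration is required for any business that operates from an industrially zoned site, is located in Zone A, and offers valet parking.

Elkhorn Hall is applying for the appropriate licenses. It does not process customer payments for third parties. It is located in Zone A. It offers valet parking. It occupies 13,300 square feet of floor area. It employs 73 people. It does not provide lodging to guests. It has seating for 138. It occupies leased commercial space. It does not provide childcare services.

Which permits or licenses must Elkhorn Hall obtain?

§6.1 employees 73 < 81 → Large Employer Authorization not required.
§6.2 occupies leased commercial space (not: is a mobile business with no fixed premises) → Regulatory Certificate not required.
§6.3 does not provide childcare services → Compliance License not required.
§6.4 seating 138 < 144; offers valet parking → Regulatory Authorization not required.
§6.5 occupies leased commercial space (not: operates from an industrially zoned site); is located in Zone A; offers valet parking → Compliance Registration not required.

None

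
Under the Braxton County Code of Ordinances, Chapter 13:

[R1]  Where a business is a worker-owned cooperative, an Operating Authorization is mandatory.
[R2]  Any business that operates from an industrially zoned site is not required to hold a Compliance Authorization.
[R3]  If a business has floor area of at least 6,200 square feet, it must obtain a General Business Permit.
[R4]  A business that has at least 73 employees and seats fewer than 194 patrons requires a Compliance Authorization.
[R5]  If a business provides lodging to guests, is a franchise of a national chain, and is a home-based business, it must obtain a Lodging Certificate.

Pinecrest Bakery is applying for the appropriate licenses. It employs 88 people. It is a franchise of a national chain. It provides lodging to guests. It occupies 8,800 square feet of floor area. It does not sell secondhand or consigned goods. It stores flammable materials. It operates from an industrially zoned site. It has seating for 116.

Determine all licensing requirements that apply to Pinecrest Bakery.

[R1] is a franchise of a national chain (not: is a worker-owned cooperative) → Operating Authorization not required.
[R2] operates from an industrially zoned site → exempt from Compliance Authorization.
[R3] floor area 8,800 square feet ≥ 6,200 square feet → General Business Permit required.
[R4] employees 88 ≥ 73; seating 116 < 194 → Compliance Authorization required.
[R5] provides lodging to guests; is a franchise of a national chain; operates from an industrially zoned site (not: is a home-based business) → Lodging Certificate not required.

General Business Permit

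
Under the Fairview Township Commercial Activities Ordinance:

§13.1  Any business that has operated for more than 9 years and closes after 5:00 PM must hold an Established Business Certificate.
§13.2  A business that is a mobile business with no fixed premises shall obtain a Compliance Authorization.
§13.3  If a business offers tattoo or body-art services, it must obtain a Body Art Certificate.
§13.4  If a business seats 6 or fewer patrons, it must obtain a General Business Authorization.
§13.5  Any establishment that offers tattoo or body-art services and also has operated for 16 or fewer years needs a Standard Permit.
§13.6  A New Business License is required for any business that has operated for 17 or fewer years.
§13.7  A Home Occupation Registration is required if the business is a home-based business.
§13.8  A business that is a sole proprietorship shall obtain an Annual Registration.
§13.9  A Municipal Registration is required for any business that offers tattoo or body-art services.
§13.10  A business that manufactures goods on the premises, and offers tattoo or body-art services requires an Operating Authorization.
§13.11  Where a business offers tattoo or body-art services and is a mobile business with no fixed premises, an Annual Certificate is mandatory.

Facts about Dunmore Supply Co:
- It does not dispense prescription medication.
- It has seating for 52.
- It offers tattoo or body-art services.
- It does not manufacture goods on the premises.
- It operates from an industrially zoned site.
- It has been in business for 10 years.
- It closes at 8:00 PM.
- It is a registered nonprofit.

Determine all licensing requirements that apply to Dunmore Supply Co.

Body Art Certificate, Established Business Certificate, Municipal Registration, New Business License, Standard Permit

§13.1 years in business 10 > 9; closes 8:00 PM, after 5:00 PM → Established Business Certificate required.
§13.2 operates from an industrially zoned site (not: is a mobile business with no fixed premises) → Compliance Authorization not required.
§13.3 offers tattoo or body-art services → Body Art Certificate required.
§13.4 seating 52 > 6 → General Business Authorization not required.
§13.5 offers tattoo or body-art services; years in business 10 ≤ 16 → Standard Permit required.
§13.6 years in business 10 ≤ 17 → New Business License required.
§13.7 operates from an industrially zoned site (not: is a home-based business) → Home Occupation Registration not required.
§13.8 is a registered nonprofit (not: is a sole proprietorship) → Annual Registration not required.
§13.9 offers tattoo or body-art services → Municipal Registration required.
§13.10 does not manufacture goods on the premises; offers tattoo or body-art services → Operating Authorization not required.
§13.11 offers tattoo or body-art services; operates from an industrially zoned site (not: is a mobile business with no fixed premises) → Annual Certificate not required.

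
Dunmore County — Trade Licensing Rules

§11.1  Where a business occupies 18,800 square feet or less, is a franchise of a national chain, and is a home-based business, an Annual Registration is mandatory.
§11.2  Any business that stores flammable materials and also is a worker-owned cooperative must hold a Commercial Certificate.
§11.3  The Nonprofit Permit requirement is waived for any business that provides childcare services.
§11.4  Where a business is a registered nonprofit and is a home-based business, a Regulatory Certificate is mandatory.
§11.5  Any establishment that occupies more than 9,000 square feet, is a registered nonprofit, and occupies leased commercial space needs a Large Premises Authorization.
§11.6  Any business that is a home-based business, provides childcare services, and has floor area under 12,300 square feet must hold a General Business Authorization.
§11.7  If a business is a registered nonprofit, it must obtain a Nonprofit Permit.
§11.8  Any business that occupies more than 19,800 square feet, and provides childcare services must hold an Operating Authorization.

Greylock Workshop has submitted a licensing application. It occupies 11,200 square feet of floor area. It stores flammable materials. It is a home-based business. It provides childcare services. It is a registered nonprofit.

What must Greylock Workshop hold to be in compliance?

General Business Authorization, Regulatory Certificate

§11.1 floor area 11,200 square feet ≤ 18,800 square feet; is a registered nonprofit (not: is a franchise of a national chain); is a home-based business → Annual Registration not required.
§11.2 stores flammable materials; is a registered nonprofit (not: is a worker-owned cooperative) → Commercial Certificate not required.
§11.3 provides childcare services → exempt from Nonprofit Permit.
§11.4 is a registered nonprofit; is a home-based business → Regulatory Certificate required.
§11.5 floor area 11,200 square feet > 9,000 square feet; is a registered nonprofit; is a home-based business (not: occupies leased commercial space) → Large Premises Authorization not required.
§11.6 is a home-based business; provides childcare services; floor area 11,200 square feet < 12,300 square feet → General Business Authorization required.
§11.7 is a registered nonprofit → Nonprofit Permit required.
§11.8 floor area 11,200 square feet ≤ 19,800 square feet; provides childcare services → Operating Authorization not required.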